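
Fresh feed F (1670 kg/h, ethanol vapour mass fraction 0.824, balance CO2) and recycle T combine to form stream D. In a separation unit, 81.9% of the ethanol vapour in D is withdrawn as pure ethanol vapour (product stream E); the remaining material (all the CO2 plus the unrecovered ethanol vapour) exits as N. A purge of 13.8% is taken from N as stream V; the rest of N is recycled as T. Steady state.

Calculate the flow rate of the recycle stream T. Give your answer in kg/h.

CO2 enters only via F and leaves only via the purge: 1670×0.176 = 0.138×(CO2 in N), and the separation unit passes all CO2, so CO2 in D = CO2 in N = 2129.9 kg/h.
ethanol vapour in D: m_A = 1670×0.824 + (1−0.138)·(1−0.819)·m_A, so m_A = 1376.1/0.8440 = 1630.5 kg/h.
N = (1−0.819)×1630.5 + 2129.9 = 2425 kg/h.
Recycle T = (1−0.138)×2425 = 2090.3 kg/h.

2090 kg/h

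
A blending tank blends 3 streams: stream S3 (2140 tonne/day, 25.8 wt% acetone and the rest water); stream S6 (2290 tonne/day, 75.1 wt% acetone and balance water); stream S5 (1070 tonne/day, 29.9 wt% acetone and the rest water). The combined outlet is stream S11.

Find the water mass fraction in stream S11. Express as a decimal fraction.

0.5288

Total flow out = 2140 + 2290 + 1070 = 5500 tonne/day.
water in = 2140×0.742 + 2290×0.249 + 1070×0.701 = 2908.2 tonne/day.
water mass fraction in S11 = 2908.2/5500 = 0.5288.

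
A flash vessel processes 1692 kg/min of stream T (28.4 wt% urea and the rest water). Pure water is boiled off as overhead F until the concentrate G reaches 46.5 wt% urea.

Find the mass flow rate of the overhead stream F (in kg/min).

658.6 kg/min

urea is conserved: 1692×0.284 = 480.53 kg/min all reports to the concentrate.
Concentrate = 480.53/(target fraction) = 1033.4 kg/min.
Overhead = 1692 − 1033.4 = 658.61 kg/min.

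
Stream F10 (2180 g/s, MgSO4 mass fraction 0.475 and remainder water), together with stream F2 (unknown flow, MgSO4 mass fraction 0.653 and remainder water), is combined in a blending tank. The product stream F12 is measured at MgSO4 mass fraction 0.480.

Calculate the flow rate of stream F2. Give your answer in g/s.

63.01 g/s

Let F2 be the unknown flow. Total out = 2180 + F2.
MgSO4 balance: 1035.5 + 0.653·F2 = 0.480·(2180 + F2)
(0.653 − 0.480)·F2 = 0.480×2180 − 1035.5 = 10.9
F2 = 10.9 / 0.173 = 63.006 g/s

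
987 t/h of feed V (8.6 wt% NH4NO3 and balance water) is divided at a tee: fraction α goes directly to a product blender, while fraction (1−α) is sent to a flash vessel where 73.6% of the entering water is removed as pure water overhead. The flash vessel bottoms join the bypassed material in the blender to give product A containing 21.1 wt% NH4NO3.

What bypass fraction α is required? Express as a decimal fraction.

0.119

All 987×0.086 = 84.882 t/h of NH4NO3 reaches A, so A = 84.882/0.211 = 402.28 t/h and vapour = 584.72 t/h.
The evaporator receives (1−α)·987 of feed at 0.914 water and removes 0.736 of that water:
0.736×0.914×(1−α)×987 = 584.72
(1−α) = 584.72/663.96 = 0.8807;  α = 0.1193.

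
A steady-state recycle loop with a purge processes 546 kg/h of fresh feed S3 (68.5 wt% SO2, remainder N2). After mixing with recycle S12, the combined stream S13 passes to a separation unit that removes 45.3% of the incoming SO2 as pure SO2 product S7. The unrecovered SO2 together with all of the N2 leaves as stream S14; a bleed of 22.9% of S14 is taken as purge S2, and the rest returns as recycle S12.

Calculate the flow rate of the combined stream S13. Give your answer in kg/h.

N2 enters only via S3 and leaves only via the purge: 546×0.315 = 0.229×(N2 in S14), and the separation unit passes all N2, so N2 in S13 = N2 in S14 = 751.05 kg/h.
SO2 in S13: m_A = 546×0.685 + (1−0.229)·(1−0.453)·m_A, so m_A = 374.01/0.5783 = 646.78 kg/h.
S13 = 646.78 + 751.05 = 1397.8 kg/h.

1398 kg/h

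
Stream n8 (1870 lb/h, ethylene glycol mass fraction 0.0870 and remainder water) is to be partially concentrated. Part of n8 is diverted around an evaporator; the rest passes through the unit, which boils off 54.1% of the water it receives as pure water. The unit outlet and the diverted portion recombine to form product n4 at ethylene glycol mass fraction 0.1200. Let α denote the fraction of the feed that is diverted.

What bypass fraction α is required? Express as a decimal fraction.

0.443

All 1870×0.087 = 162.69 lb/h of ethylene glycol reaches n4, so n4 = 162.69/0.120 = 1355.8 lb/h and vapour = 514.25 lb/h.
The evaporator receives (1−α)·1870 of feed at 0.913 water and removes 0.541 of that water:
0.541×0.913×(1−α)×1870 = 514.25
(1−α) = 514.25/923.65 = 0.5568;  α = 0.4432.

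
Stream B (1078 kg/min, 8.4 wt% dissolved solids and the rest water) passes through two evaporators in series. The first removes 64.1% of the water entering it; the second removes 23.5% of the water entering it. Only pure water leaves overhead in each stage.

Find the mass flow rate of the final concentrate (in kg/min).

361.7 kg/min

water in feed = 1078×0.916 = 987.45 kg/min.
After stage 1: water left = (1−0.641)×987.45 = 354.49; stream total = 445.05 kg/min.
After stage 2: water left = (1−0.235)×354.49 = 271.19; final concentrate = 361.74 kg/min.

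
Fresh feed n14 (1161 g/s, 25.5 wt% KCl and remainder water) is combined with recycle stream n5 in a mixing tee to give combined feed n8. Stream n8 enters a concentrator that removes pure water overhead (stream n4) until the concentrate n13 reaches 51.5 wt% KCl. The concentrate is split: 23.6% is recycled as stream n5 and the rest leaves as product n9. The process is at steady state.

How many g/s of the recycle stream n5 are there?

Overall KCl balance (none leaves overhead): KCl in fresh feed = KCl in product, i.e. 1161×0.255 = (1−0.236)·n13·0.515.
n13 = 296.06/(0.515×0.764) = 752.44 g/s.
Recycle n5 = 0.236×752.44 = 177.58 g/s.

177.6 g/s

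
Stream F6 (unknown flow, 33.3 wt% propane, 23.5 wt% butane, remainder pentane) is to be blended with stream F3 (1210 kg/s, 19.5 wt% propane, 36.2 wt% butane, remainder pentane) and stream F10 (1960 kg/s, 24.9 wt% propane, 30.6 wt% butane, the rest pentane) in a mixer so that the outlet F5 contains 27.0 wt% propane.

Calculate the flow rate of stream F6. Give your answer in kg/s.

Let F6 be the unknown flow. Total out = 3170 + F6.
propane balance: 723.99 + 0.333·F6 = 0.270·(3170 + F6)
(0.333 − 0.270)·F6 = 0.270×3170 − 723.99 = 131.91
F6 = 131.91 / 0.063 = 2093.8 kg/s

2094 kg/s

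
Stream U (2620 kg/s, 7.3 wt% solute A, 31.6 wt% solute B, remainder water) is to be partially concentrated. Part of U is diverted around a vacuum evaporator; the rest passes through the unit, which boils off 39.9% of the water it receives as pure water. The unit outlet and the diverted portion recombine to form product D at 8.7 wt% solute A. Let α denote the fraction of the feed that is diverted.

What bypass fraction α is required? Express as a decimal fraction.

0.340

All 2620×0.073 = 191.26 kg/s of solute A reaches D, so D = 191.26/0.087 = 2198.4 kg/s and vapour = 421.61 kg/s.
The evaporator receives (1−α)·2620 of feed at 0.611 water and removes 0.399 of that water:
0.399×0.611×(1−α)×2620 = 421.61
(1−α) = 421.61/638.73 = 0.6601;  α = 0.3399.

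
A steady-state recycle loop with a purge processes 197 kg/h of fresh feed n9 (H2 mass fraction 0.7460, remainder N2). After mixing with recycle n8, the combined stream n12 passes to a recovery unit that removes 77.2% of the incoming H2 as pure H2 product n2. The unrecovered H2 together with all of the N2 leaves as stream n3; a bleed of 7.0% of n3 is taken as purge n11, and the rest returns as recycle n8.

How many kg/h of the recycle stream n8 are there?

704.3 kg/h

N2 enters only via n9 and leaves only via the purge: 197×0.254 = 0.070×(N2 in n3), and the recovery unit passes all N2, so N2 in n12 = N2 in n3 = 714.83 kg/h.
H2 in n12: m_A = 197×0.746 + (1−0.070)·(1−0.772)·m_A, so m_A = 146.96/0.7880 = 186.51 kg/h.
n3 = (1−0.772)×186.51 + 714.83 = 757.35 kg/h.
Recycle n8 = (1−0.070)×757.35 = 704.34 kg/h.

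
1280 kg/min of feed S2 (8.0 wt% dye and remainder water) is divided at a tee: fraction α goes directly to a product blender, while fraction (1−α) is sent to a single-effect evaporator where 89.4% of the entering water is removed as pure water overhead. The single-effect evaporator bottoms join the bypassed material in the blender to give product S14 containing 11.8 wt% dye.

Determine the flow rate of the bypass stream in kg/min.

All 1280×0.080 = 102.4 kg/min of dye reaches S14, so S14 = 102.4/0.118 = 867.8 kg/min and vapour = 412.2 kg/min.
The evaporator receives (1−α)·1280 of feed at 0.920 water and removes 0.894 of that water:
0.894×0.920×(1−α)×1280 = 412.2
(1−α) = 412.2/1052.8 = 0.3915;  α = 0.6085.
Bypass flow = 0.6085×1280 = 778.83 kg/min.

778.8 kg/min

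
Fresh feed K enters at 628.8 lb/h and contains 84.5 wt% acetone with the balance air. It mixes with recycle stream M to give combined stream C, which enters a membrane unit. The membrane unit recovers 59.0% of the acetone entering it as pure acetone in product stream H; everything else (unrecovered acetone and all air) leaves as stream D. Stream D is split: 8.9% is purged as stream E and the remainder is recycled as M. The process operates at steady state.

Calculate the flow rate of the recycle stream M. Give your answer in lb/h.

air enters only via K and leaves only via the purge: 628.8×0.155 = 0.089×(air in D), and the membrane unit passes all air, so air in C = air in D = 1095.1 lb/h.
acetone in C: m_A = 628.8×0.845 + (1−0.089)·(1−0.590)·m_A, so m_A = 531.34/0.6265 = 848.12 lb/h.
D = (1−0.590)×848.12 + 1095.1 = 1442.8 lb/h.
Recycle M = (1−0.089)×1442.8 = 1314.4 lb/h.

1314 lb/h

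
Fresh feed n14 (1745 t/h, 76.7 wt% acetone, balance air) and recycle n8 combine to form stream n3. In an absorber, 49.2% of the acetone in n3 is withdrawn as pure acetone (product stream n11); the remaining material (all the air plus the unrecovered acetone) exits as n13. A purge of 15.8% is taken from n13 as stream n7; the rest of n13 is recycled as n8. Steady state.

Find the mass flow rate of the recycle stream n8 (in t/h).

3167 t/h

air enters only via n14 and leaves only via the purge: 1745×0.233 = 0.158×(air in n13), and the absorber passes all air, so air in n3 = air in n13 = 2573.3 t/h.
acetone in n3: m_A = 1745×0.767 + (1−0.158)·(1−0.492)·m_A, so m_A = 1338.4/0.5723 = 2338.8 t/h.
n13 = (1−0.492)×2338.8 + 2573.3 = 3761.4 t/h.
Recycle n8 = (1−0.158)×3761.4 = 3167.1 t/h.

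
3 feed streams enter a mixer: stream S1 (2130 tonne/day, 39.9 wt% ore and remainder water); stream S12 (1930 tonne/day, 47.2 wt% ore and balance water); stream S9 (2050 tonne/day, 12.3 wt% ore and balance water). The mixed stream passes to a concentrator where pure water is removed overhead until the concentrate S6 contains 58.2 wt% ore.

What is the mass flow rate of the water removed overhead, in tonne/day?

ore entering = 2130×0.399 + 1930×0.472 + 2050×0.123 = 2013 tonne/day.
All ore reports to S6, so S6 = 2013/0.582 = 3458.7 tonne/day.
Total feed = 6110 tonne/day; overhead = 6110 − 3458.7 = 2651.3 tonne/day.

2651 tonne/day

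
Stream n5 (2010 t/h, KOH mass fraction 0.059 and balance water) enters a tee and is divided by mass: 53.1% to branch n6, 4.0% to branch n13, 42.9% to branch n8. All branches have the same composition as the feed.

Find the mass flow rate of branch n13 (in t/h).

Branch n13 flow = 0.040×2010 = 80.4 t/h.

80.4 t/h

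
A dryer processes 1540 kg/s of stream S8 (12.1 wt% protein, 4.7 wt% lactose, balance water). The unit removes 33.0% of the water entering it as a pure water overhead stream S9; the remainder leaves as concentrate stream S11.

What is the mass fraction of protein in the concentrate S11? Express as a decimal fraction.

protein is not removed: 1540×0.121 = 186.34 kg/s of protein enters S11.
water entering = 1540×0.832 = 1281.3 kg/s; overhead removed = 0.330×1281.3 = 422.82 kg/s.
Concentrate = 1540 − 422.82 = 1117.2 kg/s.
Mass fraction = 186.34/1117.2 = 0.1668.

0.1668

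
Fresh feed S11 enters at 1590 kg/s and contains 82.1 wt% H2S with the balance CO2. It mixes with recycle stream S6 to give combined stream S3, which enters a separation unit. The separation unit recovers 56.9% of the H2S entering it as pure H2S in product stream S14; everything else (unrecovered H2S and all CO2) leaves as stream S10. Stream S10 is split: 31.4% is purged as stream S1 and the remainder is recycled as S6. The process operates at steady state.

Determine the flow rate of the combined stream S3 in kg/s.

CO2 enters only via S11 and leaves only via the purge: 1590×0.179 = 0.314×(CO2 in S10), and the separation unit passes all CO2, so CO2 in S3 = CO2 in S10 = 906.4 kg/s.
H2S in S3: m_A = 1590×0.821 + (1−0.314)·(1−0.569)·m_A, so m_A = 1305.4/0.7043 = 1853.4 kg/s.
S3 = 1853.4 + 906.4 = 2759.8 kg/s.

2760 kg/s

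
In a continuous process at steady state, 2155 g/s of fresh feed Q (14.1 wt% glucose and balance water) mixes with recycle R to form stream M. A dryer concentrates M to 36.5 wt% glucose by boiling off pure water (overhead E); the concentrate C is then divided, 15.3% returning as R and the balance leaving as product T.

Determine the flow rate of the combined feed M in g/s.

Overall glucose balance (none leaves overhead): glucose in fresh feed = glucose in product, i.e. 2155×0.141 = (1−0.153)·C·0.365.
C = 303.85/(0.365×0.847) = 982.86 g/s.
Recycle R = 0.153×982.86 = 150.38 g/s.
Combined feed M = 2155 + 150.38 = 2305.4 g/s.

2305 g/s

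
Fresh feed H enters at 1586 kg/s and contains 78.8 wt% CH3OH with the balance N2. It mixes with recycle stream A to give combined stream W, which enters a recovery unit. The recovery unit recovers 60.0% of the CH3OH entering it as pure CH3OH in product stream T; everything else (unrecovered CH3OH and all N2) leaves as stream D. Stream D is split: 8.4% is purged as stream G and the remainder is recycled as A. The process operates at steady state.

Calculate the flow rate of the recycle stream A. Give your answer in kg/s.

N2 enters only via H and leaves only via the purge: 1586×0.212 = 0.084×(N2 in D), and the recovery unit passes all N2, so N2 in W = N2 in D = 4002.8 kg/s.
CH3OH in W: m_A = 1586×0.788 + (1−0.084)·(1−0.600)·m_A, so m_A = 1249.8/0.6336 = 1972.5 kg/s.
D = (1−0.600)×1972.5 + 4002.8 = 4791.8 kg/s.
Recycle A = (1−0.084)×4791.8 = 4389.2 kg/s.

4389 kg/s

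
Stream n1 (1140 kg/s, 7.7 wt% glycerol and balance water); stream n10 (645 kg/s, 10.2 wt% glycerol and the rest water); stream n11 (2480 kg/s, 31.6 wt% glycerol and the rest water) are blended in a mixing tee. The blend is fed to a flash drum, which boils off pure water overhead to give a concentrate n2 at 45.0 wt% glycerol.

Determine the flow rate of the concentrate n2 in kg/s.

glycerol entering = 1140×0.077 + 645×0.102 + 2480×0.316 = 937.25 kg/s.
All glycerol reports to n2, so n2 = 937.25/0.450 = 2082.8 kg/s.

2083 kg/s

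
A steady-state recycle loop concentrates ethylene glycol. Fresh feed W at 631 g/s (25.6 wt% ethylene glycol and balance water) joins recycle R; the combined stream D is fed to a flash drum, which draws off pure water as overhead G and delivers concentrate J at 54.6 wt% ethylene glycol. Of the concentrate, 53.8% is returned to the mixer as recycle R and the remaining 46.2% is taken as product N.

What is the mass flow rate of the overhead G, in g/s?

Overall ethylene glycol balance (none leaves overhead): ethylene glycol in fresh feed = ethylene glycol in product, i.e. 631×0.256 = (1−0.538)·J·0.546.
J = 161.54/(0.546×0.462) = 640.38 g/s.
Recycle R = 0.538×640.38 = 344.52 g/s.
Combined feed D = 631 + 344.52 = 975.52 g/s.
Overhead G = D − J = 975.52 − 640.38 = 335.15 g/s.

335.1 g/s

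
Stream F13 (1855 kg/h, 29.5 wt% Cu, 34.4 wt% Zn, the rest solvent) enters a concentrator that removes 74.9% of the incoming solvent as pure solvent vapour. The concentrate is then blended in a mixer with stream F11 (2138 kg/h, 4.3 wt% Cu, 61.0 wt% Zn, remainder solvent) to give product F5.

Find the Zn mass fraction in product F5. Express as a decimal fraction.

Vapour removed = 0.749×0.361×1855 = 501.57 kg/h; concentrate = 1353.4 kg/h.
Zn reaching the mixer = 638.12 (from concentrate) + 2138×0.610 = 1942.3 kg/h.
Product flow = 1353.4 + 2138 = 3491.4 kg/h; Zn fraction = 0.556.

0.556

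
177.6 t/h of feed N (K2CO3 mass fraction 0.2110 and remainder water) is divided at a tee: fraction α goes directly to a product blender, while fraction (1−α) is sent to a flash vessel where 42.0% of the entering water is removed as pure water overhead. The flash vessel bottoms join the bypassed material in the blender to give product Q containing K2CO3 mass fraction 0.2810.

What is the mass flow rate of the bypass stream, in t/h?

44.09 t/h

All 177.6×0.211 = 37.474 t/h of K2CO3 reaches Q, so Q = 37.474/0.281 = 133.36 t/h and vapour = 44.242 t/h.
The evaporator receives (1−α)·177.6 of feed at 0.789 water and removes 0.420 of that water:
0.420×0.789×(1−α)×177.6 = 44.242
(1−α) = 44.242/58.853 = 0.7517;  α = 0.2483.
Bypass flow = 0.2483×177.6 = 44.092 t/h.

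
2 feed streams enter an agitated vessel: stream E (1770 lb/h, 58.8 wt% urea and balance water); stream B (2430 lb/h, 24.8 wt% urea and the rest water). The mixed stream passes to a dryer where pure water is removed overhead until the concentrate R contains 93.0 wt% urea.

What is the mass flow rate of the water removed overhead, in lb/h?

2433 lb/h

urea entering = 1770×0.588 + 2430×0.248 = 1643.4 lb/h.
All urea reports to R, so R = 1643.4/0.930 = 1767.1 lb/h.
Total feed = 4200 lb/h; overhead = 4200 − 1767.1 = 2432.9 lb/h.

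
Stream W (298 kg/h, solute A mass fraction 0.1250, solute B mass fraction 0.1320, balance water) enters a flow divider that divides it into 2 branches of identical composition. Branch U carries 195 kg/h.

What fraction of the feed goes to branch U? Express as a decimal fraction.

0.654

Fraction to U = 195/298 = 0.6544.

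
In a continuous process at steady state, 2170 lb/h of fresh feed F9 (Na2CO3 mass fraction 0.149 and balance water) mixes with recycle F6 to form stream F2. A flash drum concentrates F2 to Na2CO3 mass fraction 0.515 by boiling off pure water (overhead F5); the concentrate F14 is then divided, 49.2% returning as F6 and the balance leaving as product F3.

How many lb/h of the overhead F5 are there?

Overall Na2CO3 balance (none leaves overhead): Na2CO3 in fresh feed = Na2CO3 in product, i.e. 2170×0.149 = (1−0.492)·F14·0.515.
F14 = 323.33/(0.515×0.508) = 1235.9 lb/h.
Recycle F6 = 0.492×1235.9 = 608.05 lb/h.
Combined feed F2 = 2170 + 608.05 = 2778.1 lb/h.
Overhead F5 = F2 − F14 = 2778.1 − 1235.9 = 1542.2 lb/h.

1542 lb/h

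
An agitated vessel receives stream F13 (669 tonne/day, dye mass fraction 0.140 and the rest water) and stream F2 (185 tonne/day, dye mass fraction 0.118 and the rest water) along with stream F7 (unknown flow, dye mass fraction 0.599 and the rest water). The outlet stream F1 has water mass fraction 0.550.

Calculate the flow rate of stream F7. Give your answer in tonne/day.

1804 tonne/day

Let F7 be the unknown flow. Total out = 854 + F7.
water balance: 738.51 + 0.401·F7 = 0.550·(854 + F7)
(0.401 − 0.550)·F7 = 0.550×854 − 738.51 = -268.81
F7 = -268.81 / -0.149 = 1804.1 tonne/day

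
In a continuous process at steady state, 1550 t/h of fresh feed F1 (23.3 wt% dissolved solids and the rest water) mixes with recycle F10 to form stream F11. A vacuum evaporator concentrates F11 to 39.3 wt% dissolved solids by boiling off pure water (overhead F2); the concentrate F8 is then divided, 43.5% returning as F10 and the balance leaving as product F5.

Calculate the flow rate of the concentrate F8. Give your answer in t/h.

Overall dissolved solids balance (none leaves overhead): dissolved solids in fresh feed = dissolved solids in product, i.e. 1550×0.233 = (1−0.435)·F8·0.393.
F8 = 361.15/(0.393×0.565) = 1626.5 t/h.

1626 t/h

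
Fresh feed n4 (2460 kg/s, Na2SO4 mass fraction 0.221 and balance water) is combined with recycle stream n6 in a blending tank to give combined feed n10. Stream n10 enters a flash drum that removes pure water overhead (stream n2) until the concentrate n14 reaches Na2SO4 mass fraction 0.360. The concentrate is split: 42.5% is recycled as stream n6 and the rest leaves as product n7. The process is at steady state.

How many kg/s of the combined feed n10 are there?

3576 kg/s

Overall Na2SO4 balance (none leaves overhead): Na2SO4 in fresh feed = Na2SO4 in product, i.e. 2460×0.221 = (1−0.425)·n14·0.360.
n14 = 543.66/(0.360×0.575) = 2626.4 kg/s.
Recycle n6 = 0.425×2626.4 = 1116.2 kg/s.
Combined feed n10 = 2460 + 1116.2 = 3576.2 kg/s.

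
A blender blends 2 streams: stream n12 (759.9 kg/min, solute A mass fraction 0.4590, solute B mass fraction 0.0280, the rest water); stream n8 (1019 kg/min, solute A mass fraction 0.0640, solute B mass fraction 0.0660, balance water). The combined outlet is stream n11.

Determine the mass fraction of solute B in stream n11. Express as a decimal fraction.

0.0498

Total flow out = 759.9 + 1019 = 1778.9 kg/min.
solute B in = 759.9×0.028 + 1019×0.066 = 88.531 kg/min.
solute B mass fraction in n11 = 88.531/1778.9 = 0.0498.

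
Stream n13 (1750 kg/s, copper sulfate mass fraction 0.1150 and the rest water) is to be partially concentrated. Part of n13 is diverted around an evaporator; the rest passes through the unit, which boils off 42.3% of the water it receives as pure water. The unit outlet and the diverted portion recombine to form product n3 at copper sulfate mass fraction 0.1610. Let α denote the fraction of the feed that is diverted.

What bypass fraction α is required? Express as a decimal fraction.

All 1750×0.115 = 201.25 kg/s of copper sulfate reaches n3, so n3 = 201.25/0.161 = 1250 kg/s and vapour = 500 kg/s.
The evaporator receives (1−α)·1750 of feed at 0.885 water and removes 0.423 of that water:
0.423×0.885×(1−α)×1750 = 500
(1−α) = 500/655.12 = 0.7632;  α = 0.2368.

0.237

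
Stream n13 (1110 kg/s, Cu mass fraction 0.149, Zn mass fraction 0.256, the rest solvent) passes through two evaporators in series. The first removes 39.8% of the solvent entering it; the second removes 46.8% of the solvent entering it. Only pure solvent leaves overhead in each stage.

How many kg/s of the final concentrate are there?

661.1 kg/s

solvent in feed = 1110×0.595 = 660.45 kg/s.
After stage 1: solvent left = (1−0.398)×660.45 = 397.59; stream total = 847.14 kg/s.
After stage 2: solvent left = (1−0.468)×397.59 = 211.52; final concentrate = 661.07 kg/s.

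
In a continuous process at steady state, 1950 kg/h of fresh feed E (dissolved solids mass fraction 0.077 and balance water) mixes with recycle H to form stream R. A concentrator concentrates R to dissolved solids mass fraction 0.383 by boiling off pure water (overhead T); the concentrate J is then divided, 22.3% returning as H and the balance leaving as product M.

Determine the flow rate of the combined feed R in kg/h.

2063 kg/h

Overall dissolved solids balance (none leaves overhead): dissolved solids in fresh feed = dissolved solids in product, i.e. 1950×0.077 = (1−0.223)·J·0.383.
J = 150.15/(0.383×0.777) = 504.55 kg/h.
Recycle H = 0.223×504.55 = 112.51 kg/h.
Combined feed R = 1950 + 112.51 = 2062.5 kg/h.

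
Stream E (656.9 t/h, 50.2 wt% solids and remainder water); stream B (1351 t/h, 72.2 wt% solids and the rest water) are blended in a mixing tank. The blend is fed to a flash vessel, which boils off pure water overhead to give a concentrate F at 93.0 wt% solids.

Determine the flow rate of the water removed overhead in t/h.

604.5 t/h

solids entering = 656.9×0.502 + 1351×0.722 = 1305.2 t/h.
All solids reports to F, so F = 1305.2/0.930 = 1403.4 t/h.
Total feed = 2007.9 t/h; overhead = 2007.9 − 1403.4 = 604.47 t/h.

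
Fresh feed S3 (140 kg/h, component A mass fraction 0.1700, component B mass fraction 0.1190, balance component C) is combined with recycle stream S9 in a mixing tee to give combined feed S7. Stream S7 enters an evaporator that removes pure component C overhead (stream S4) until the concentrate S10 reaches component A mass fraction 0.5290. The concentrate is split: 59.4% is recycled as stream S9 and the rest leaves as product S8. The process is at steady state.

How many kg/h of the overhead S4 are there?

Overall component A balance (none leaves overhead): component A in fresh feed = component A in product, i.e. 140×0.170 = (1−0.594)·S10·0.529.
S10 = 23.8/(0.529×0.406) = 110.81 kg/h.
Recycle S9 = 0.594×110.81 = 65.824 kg/h.
Combined feed S7 = 140 + 65.824 = 205.82 kg/h.
Overhead S4 = S7 − S10 = 205.82 − 110.81 = 95.009 kg/h.

95.01 kg/h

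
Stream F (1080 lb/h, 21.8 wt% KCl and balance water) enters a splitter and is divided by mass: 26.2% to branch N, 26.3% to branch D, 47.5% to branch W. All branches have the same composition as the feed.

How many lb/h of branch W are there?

513 lb/h

Branch W flow = 0.475×1080 = 513 lb/h.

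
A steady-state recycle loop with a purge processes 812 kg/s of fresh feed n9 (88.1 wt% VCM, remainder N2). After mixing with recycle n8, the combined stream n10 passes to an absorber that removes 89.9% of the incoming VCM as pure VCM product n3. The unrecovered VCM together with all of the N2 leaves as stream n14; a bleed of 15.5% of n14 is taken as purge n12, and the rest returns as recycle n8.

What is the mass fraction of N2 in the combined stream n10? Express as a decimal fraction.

N2 enters only via n9 and leaves only via the purge: 812×0.119 = 0.155×(N2 in n14), and the absorber passes all N2, so N2 in n10 = N2 in n14 = 623.41 kg/s.
VCM in n10: m_A = 812×0.881 + (1−0.155)·(1−0.899)·m_A, so m_A = 715.37/0.9147 = 782.12 kg/s.
n10 = 782.12 + 623.41 = 1405.5 kg/s.
N2 fraction in n10 = 623.41/1405.5 = 0.4435.

0.4435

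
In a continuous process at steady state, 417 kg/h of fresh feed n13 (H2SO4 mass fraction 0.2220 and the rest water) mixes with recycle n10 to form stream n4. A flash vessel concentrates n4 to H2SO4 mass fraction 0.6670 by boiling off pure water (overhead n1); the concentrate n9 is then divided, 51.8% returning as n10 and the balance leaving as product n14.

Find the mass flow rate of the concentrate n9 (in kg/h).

287.9 kg/h

Overall H2SO4 balance (none leaves overhead): H2SO4 in fresh feed = H2SO4 in product, i.e. 417×0.222 = (1−0.518)·n9·0.667.
n9 = 92.574/(0.667×0.482) = 287.95 kg/h.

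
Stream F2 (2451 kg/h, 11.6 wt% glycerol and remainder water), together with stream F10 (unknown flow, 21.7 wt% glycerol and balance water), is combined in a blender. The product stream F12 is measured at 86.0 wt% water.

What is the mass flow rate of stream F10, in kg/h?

Let F10 be the unknown flow. Total out = 2451 + F10.
water balance: 2166.7 + 0.783·F10 = 0.860·(2451 + F10)
(0.783 − 0.860)·F10 = 0.860×2451 − 2166.7 = -58.824
F10 = -58.824 / -0.077 = 763.95 kg/h

763.9 kg/h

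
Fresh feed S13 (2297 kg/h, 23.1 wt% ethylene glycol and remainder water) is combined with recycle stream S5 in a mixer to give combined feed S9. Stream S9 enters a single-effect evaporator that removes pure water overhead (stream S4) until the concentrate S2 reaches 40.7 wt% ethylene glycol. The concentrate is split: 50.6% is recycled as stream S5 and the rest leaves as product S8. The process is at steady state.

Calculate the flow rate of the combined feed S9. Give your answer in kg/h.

Overall ethylene glycol balance (none leaves overhead): ethylene glycol in fresh feed = ethylene glycol in product, i.e. 2297×0.231 = (1−0.506)·S2·0.407.
S2 = 530.61/(0.407×0.494) = 2639.1 kg/h.
Recycle S5 = 0.506×2639.1 = 1335.4 kg/h.
Combined feed S9 = 2297 + 1335.4 = 3632.4 kg/h.

3632 kg/h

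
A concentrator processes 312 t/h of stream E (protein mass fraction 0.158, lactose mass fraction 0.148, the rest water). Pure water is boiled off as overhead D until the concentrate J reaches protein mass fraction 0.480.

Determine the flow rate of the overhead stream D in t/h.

209.3 t/h

protein is conserved: 312×0.158 = 49.296 t/h all reports to the concentrate.
Concentrate = 49.296/(target fraction) = 102.7 t/h.
Overhead = 312 − 102.7 = 209.3 t/h.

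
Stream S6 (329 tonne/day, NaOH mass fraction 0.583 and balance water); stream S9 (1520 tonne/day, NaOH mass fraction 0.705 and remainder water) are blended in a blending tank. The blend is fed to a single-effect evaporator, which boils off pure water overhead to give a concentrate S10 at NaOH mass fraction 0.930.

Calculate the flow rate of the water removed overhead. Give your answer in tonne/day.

NaOH entering = 329×0.583 + 1520×0.705 = 1263.4 tonne/day.
All NaOH reports to S10, so S10 = 1263.4/0.930 = 1358.5 tonne/day.
Total feed = 1849 tonne/day; overhead = 1849 − 1358.5 = 490.5 tonne/day.

490.5 tonne/day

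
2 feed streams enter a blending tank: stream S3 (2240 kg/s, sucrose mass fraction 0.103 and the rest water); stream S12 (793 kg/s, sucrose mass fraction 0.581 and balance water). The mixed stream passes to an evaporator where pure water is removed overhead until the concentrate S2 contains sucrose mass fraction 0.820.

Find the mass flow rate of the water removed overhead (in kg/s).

2190 kg/s

sucrose entering = 2240×0.103 + 793×0.581 = 691.45 kg/s.
All sucrose reports to S2, so S2 = 691.45/0.820 = 843.24 kg/s.
Total feed = 3033 kg/s; overhead = 3033 − 843.24 = 2189.8 kg/s.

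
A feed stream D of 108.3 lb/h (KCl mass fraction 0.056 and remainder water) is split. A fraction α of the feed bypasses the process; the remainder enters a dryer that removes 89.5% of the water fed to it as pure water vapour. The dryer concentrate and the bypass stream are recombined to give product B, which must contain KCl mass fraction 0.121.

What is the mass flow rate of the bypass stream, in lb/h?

39.44 lb/h

All 108.3×0.056 = 6.0648 lb/h of KCl reaches B, so B = 6.0648/0.121 = 50.122 lb/h and vapour = 58.178 lb/h.
The evaporator receives (1−α)·108.3 of feed at 0.944 water and removes 0.895 of that water:
0.895×0.944×(1−α)×108.3 = 58.178
(1−α) = 58.178/91.501 = 0.6358;  α = 0.3642.
Bypass flow = 0.3642×108.3 = 39.441 lb/h.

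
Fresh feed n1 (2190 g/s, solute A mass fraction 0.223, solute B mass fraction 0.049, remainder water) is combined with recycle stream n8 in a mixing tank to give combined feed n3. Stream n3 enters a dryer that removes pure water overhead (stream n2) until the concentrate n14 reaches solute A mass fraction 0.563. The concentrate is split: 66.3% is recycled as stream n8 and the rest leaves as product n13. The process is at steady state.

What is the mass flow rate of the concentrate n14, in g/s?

2574 g/s

Overall solute A balance (none leaves overhead): solute A in fresh feed = solute A in product, i.e. 2190×0.223 = (1−0.663)·n14·0.563.
n14 = 488.37/(0.563×0.337) = 2574 g/s.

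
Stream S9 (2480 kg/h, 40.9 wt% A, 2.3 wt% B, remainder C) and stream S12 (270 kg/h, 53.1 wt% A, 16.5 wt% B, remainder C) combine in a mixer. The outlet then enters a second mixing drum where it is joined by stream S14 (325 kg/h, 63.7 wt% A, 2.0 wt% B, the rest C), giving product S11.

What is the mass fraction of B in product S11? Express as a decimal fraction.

0.0352

Overall, product flow = 3075 kg/h.
B in = 2480×0.023 + 270×0.165 + 325×0.020 = 108.09 kg/h.
B fraction in S11 = 0.0352.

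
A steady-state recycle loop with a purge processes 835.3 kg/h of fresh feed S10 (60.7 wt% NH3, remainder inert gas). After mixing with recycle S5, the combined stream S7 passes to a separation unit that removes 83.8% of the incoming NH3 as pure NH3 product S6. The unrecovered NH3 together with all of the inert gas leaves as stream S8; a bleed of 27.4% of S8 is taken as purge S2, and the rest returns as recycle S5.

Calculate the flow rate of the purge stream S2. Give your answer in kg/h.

inert gas enters only via S10 and leaves only via the purge: 835.3×0.393 = 0.274×(inert gas in S8), and the separation unit passes all inert gas, so inert gas in S7 = inert gas in S8 = 1198.1 kg/h.
NH3 in S7: m_A = 835.3×0.607 + (1−0.274)·(1−0.838)·m_A, so m_A = 507.03/0.8824 = 574.61 kg/h.
S8 = (1−0.838)×574.61 + 1198.1 = 1291.2 kg/h.
Purge S2 = 0.274×1291.2 = 353.78 kg/h.

353.8 kg/h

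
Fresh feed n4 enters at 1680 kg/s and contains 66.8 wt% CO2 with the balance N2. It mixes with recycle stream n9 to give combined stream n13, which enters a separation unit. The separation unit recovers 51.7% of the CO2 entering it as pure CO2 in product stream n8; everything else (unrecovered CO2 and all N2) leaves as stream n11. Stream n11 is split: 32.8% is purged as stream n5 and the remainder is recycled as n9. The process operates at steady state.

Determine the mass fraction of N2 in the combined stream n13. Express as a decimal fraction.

N2 enters only via n4 and leaves only via the purge: 1680×0.332 = 0.328×(N2 in n11), and the separation unit passes all N2, so N2 in n13 = N2 in n11 = 1700.5 kg/s.
CO2 in n13: m_A = 1680×0.668 + (1−0.328)·(1−0.517)·m_A, so m_A = 1122.2/0.6754 = 1661.5 kg/s.
n13 = 1661.5 + 1700.5 = 3362 kg/s.
N2 fraction in n13 = 1700.5/3362 = 0.506.

0.506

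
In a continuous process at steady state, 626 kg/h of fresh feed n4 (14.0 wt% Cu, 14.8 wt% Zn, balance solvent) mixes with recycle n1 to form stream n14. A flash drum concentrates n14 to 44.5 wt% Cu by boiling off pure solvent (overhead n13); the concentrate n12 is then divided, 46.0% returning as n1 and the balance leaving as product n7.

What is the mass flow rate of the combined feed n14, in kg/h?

Overall Cu balance (none leaves overhead): Cu in fresh feed = Cu in product, i.e. 626×0.140 = (1−0.460)·n12·0.445.
n12 = 87.64/(0.445×0.540) = 364.71 kg/h.
Recycle n1 = 0.460×364.71 = 167.77 kg/h.
Combined feed n14 = 626 + 167.77 = 793.77 kg/h.

793.8 kg/h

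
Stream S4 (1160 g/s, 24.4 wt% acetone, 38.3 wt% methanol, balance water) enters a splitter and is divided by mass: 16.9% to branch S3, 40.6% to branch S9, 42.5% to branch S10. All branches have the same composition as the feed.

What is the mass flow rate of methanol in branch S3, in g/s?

75.08 g/s

Branch S3 total = 0.169×1160 = 196.04 g/s.
methanol in S3 = 0.383×196.04 = 75.083 g/s.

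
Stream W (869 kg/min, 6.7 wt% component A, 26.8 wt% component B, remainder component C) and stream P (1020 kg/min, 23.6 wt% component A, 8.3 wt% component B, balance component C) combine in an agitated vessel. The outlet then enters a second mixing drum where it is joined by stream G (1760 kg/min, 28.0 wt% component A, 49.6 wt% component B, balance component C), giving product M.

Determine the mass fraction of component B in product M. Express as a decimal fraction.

Overall, product flow = 3649 kg/min.
component B in = 869×0.268 + 1020×0.083 + 1760×0.496 = 1190.5 kg/min.
component B fraction in M = 0.326.

0.326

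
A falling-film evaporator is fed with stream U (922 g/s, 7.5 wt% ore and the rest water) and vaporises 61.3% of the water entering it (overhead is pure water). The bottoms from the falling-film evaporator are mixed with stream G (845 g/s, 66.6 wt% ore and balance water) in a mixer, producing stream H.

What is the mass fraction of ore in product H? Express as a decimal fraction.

Vapour removed = 0.613×0.925×922 = 522.8 g/s; concentrate = 399.2 g/s.
ore reaching the mixer = 69.15 (from concentrate) + 845×0.666 = 631.92 g/s.
Product flow = 399.2 + 845 = 1244.2 g/s; ore fraction = 0.508.

0.508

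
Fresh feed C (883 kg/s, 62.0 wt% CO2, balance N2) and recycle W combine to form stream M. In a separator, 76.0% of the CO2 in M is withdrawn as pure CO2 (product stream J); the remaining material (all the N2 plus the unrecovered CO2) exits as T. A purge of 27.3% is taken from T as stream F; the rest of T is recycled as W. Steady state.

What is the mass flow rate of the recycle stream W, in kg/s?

N2 enters only via C and leaves only via the purge: 883×0.380 = 0.273×(N2 in T), and the separator passes all N2, so N2 in M = N2 in T = 1229.1 kg/s.
CO2 in M: m_A = 883×0.620 + (1−0.273)·(1−0.760)·m_A, so m_A = 547.46/0.8255 = 663.17 kg/s.
T = (1−0.760)×663.17 + 1229.1 = 1388.2 kg/s.
Recycle W = (1−0.273)×1388.2 = 1009.3 kg/s.

1009 kg/s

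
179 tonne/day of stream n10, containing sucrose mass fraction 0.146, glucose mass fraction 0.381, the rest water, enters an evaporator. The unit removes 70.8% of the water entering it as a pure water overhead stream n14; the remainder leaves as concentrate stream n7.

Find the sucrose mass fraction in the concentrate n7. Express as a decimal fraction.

sucrose is not removed: 179×0.146 = 26.134 tonne/day of sucrose enters n7.
water entering = 179×0.473 = 84.667 tonne/day; overhead removed = 0.708×84.667 = 59.944 tonne/day.
Concentrate = 179 − 59.944 = 119.06 tonne/day.
Mass fraction = 26.134/119.06 = 0.220.

0.220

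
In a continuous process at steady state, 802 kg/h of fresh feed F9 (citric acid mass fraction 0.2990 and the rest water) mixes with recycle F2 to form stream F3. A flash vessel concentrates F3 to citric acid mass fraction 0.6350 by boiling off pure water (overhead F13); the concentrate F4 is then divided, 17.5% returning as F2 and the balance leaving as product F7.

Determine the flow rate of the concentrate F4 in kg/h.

Overall citric acid balance (none leaves overhead): citric acid in fresh feed = citric acid in product, i.e. 802×0.299 = (1−0.175)·F4·0.635.
F4 = 239.8/(0.635×0.825) = 457.74 kg/h.

457.7 kg/h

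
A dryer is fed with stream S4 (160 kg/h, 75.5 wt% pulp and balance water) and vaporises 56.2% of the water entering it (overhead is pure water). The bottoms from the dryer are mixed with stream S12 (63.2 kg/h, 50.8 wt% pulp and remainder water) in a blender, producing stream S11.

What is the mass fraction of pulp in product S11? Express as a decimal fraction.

Vapour removed = 0.562×0.245×160 = 22.03 kg/h; concentrate = 137.97 kg/h.
pulp reaching the mixer = 120.8 (from concentrate) + 63.2×0.508 = 152.91 kg/h.
Product flow = 137.97 + 63.2 = 201.17 kg/h; pulp fraction = 0.7601.

0.7601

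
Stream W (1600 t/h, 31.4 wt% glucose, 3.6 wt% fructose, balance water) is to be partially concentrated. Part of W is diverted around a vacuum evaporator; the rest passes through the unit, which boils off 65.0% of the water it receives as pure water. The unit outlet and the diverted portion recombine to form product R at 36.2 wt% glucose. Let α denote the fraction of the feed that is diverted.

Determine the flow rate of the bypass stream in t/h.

1098 t/h

All 1600×0.314 = 502.4 t/h of glucose reaches R, so R = 502.4/0.362 = 1387.8 t/h and vapour = 212.15 t/h.
The evaporator receives (1−α)·1600 of feed at 0.650 water and removes 0.650 of that water:
0.650×0.650×(1−α)×1600 = 212.15
(1−α) = 212.15/676 = 0.3138;  α = 0.6862.
Bypass flow = 0.6862×1600 = 1097.9 t/h.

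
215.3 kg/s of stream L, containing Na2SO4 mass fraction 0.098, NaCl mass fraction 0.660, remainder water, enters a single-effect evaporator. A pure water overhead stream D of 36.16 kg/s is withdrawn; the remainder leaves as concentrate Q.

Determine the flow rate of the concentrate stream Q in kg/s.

Concentrate = 215.3 − 36.16 = 179.14 kg/s.

179.1 kg/s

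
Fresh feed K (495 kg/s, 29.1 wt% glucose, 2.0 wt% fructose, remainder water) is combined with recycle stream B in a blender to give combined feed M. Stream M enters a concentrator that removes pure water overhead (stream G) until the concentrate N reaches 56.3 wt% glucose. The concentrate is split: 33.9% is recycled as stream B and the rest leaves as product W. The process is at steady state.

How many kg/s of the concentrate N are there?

Overall glucose balance (none leaves overhead): glucose in fresh feed = glucose in product, i.e. 495×0.291 = (1−0.339)·N·0.563.
N = 144.04/(0.563×0.661) = 387.07 kg/s.

387.1 kg/s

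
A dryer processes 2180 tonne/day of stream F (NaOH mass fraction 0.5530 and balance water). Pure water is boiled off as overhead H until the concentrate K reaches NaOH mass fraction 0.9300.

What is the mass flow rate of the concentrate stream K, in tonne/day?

1296 tonne/day

NaOH is conserved: 2180×0.553 = 1205.5 tonne/day all reports to the concentrate.
Concentrate = 1205.5/(target fraction) = 1296.3 tonne/day.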